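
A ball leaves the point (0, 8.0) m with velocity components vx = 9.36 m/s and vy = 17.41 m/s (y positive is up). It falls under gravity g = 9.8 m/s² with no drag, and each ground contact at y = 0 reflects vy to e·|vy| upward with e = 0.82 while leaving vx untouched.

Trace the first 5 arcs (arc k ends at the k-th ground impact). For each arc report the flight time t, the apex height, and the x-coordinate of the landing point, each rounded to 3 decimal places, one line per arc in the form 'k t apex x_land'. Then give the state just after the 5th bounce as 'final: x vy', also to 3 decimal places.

Arc 1: start y=8.000, vy=17.410 → t=3.965, apex=23.465, x_land=37.111, impact vy=-21.445
  bounce: vy ← 0.82·21.445 = 17.585
Arc 2: start y=0.000, vy=17.585 → t=3.589, apex=15.778, x_land=70.702, impact vy=-17.585
  bounce: vy ← 0.82·17.585 = 14.420
Arc 3: start y=0.000, vy=14.420 → t=2.943, apex=10.609, x_land=98.247, impact vy=-14.420
  bounce: vy ← 0.82·14.420 = 11.824
Arc 4: start y=0.000, vy=11.824 → t=2.413, apex=7.133, x_land=120.834, impact vy=-11.824
  bounce: vy ← 0.82·11.824 = 9.696
Arc 5: start y=0.000, vy=9.696 → t=1.979, apex=4.797, x_land=139.356, impact vy=-9.696
  bounce: vy ← 0.82·9.696 = 7.951

1 3.965 23.465 37.111
2 3.589 15.778 70.702
3 2.943 10.609 98.247
4 2.413 7.133 120.834
5 1.979 4.797 139.356
final: 139.356 7.951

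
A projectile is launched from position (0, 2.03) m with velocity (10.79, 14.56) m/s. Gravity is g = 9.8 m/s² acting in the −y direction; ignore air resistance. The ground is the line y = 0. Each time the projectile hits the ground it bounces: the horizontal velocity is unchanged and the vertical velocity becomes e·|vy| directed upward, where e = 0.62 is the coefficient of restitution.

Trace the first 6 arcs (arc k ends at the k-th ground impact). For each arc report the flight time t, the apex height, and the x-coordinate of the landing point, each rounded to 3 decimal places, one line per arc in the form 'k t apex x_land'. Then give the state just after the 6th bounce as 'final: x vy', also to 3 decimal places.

1 3.105 12.846 33.501
2 2.008 4.938 55.165
3 1.245 1.898 68.596
4 0.772 0.730 76.924
5 0.479 0.280 82.087
6 0.297 0.108 85.288
final: 85.288 0.901

Arc 1: start y=2.030, vy=14.560 → t=3.105, apex=12.846, x_land=33.501, impact vy=-15.868
  bounce: vy ← 0.62·15.868 = 9.838
Arc 2: start y=0.000, vy=9.838 → t=2.008, apex=4.938, x_land=55.165, impact vy=-9.838
  bounce: vy ← 0.62·9.838 = 6.100
Arc 3: start y=0.000, vy=6.100 → t=1.245, apex=1.898, x_land=68.596, impact vy=-6.100
  bounce: vy ← 0.62·6.100 = 3.782
Arc 4: start y=0.000, vy=3.782 → t=0.772, apex=0.730, x_land=76.924, impact vy=-3.782
  bounce: vy ← 0.62·3.782 = 2.345
Arc 5: start y=0.000, vy=2.345 → t=0.479, apex=0.280, x_land=82.087, impact vy=-2.345
  bounce: vy ← 0.62·2.345 = 1.454
Arc 6: start y=0.000, vy=1.454 → t=0.297, apex=0.108, x_land=85.288, impact vy=-1.454
  bounce: vy ← 0.62·1.454 = 0.901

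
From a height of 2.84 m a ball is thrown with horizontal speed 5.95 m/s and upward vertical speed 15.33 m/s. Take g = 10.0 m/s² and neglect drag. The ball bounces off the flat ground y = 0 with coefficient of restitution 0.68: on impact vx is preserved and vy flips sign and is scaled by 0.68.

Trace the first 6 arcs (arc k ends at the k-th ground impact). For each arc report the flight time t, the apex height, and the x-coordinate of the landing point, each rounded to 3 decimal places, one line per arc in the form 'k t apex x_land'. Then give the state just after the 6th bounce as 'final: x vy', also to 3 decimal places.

Arc 1: start y=2.840, vy=15.330 → t=3.241, apex=14.590, x_land=19.285, impact vy=-17.082
  bounce: vy ← 0.68·17.082 = 11.616
Arc 2: start y=0.000, vy=11.616 → t=2.323, apex=6.747, x_land=33.108, impact vy=-11.616
  bounce: vy ← 0.68·11.616 = 7.899
Arc 3: start y=0.000, vy=7.899 → t=1.580, apex=3.120, x_land=42.508, impact vy=-7.899
  bounce: vy ← 0.68·7.899 = 5.371
Arc 4: start y=0.000, vy=5.371 → t=1.074, apex=1.443, x_land=48.900, impact vy=-5.371
  bounce: vy ← 0.68·5.371 = 3.652
Arc 5: start y=0.000, vy=3.652 → t=0.730, apex=0.667, x_land=53.246, impact vy=-3.652
  bounce: vy ← 0.68·3.652 = 2.484
Arc 6: start y=0.000, vy=2.484 → t=0.497, apex=0.308, x_land=56.202, impact vy=-2.484
  bounce: vy ← 0.68·2.484 = 1.689

1 3.241 14.590 19.285
2 2.323 6.747 33.108
3 1.580 3.120 42.508
4 1.074 1.443 48.900
5 0.730 0.667 53.246
6 0.497 0.308 56.202
final: 56.202 1.689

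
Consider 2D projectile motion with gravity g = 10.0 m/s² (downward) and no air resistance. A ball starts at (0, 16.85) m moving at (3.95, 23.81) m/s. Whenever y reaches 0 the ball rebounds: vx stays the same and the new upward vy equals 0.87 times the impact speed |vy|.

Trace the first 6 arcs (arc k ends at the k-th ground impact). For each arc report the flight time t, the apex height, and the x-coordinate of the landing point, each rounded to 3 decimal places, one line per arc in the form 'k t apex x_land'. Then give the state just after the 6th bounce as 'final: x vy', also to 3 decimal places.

Arc 1: start y=16.850, vy=23.810 → t=5.388, apex=45.196, x_land=21.281, impact vy=-30.065
  bounce: vy ← 0.87·30.065 = 26.157
Arc 2: start y=0.000, vy=26.157 → t=5.231, apex=34.209, x_land=41.945, impact vy=-26.157
  bounce: vy ← 0.87·26.157 = 22.756
Arc 3: start y=0.000, vy=22.756 → t=4.551, apex=25.893, x_land=59.922, impact vy=-22.756
  bounce: vy ← 0.87·22.756 = 19.798
Arc 4: start y=0.000, vy=19.798 → t=3.960, apex=19.598, x_land=75.562, impact vy=-19.798
  bounce: vy ← 0.87·19.798 = 17.224
Arc 5: start y=0.000, vy=17.224 → t=3.445, apex=14.834, x_land=89.170, impact vy=-17.224
  bounce: vy ← 0.87·17.224 = 14.985
Arc 6: start y=0.000, vy=14.985 → t=2.997, apex=11.228, x_land=101.008, impact vy=-14.985
  bounce: vy ← 0.87·14.985 = 13.037

1 5.388 45.196 21.281
2 5.231 34.209 41.945
3 4.551 25.893 59.922
4 3.960 19.598 75.562
5 3.445 14.834 89.170
6 2.997 11.228 101.008
final: 101.008 13.037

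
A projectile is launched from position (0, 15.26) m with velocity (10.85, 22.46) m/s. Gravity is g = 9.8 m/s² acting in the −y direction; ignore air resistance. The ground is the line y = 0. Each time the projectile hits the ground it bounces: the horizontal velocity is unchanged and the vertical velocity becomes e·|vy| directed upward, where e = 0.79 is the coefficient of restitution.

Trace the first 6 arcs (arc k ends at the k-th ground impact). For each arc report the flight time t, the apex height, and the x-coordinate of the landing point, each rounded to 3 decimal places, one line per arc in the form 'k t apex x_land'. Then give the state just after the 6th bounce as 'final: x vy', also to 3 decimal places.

Arc 1: start y=15.260, vy=22.460 → t=5.184, apex=40.997, x_land=56.251, impact vy=-28.347
  bounce: vy ← 0.79·28.347 = 22.394
Arc 2: start y=0.000, vy=22.394 → t=4.570, apex=25.586, x_land=105.837, impact vy=-22.394
  bounce: vy ← 0.79·22.394 = 17.691
Arc 3: start y=0.000, vy=17.691 → t=3.610, apex=15.968, x_land=145.011, impact vy=-17.691
  bounce: vy ← 0.79·17.691 = 13.976
Arc 4: start y=0.000, vy=13.976 → t=2.852, apex=9.966, x_land=175.958, impact vy=-13.976
  bounce: vy ← 0.79·13.976 = 11.041
Arc 5: start y=0.000, vy=11.041 → t=2.253, apex=6.220, x_land=200.406, impact vy=-11.041
  bounce: vy ← 0.79·11.041 = 8.723
Arc 6: start y=0.000, vy=8.723 → t=1.780, apex=3.882, x_land=219.721, impact vy=-8.723
  bounce: vy ← 0.79·8.723 = 6.891

1 5.184 40.997 56.251
2 4.570 25.586 105.837
3 3.610 15.968 145.011
4 2.852 9.966 175.958
5 2.253 6.220 200.406
6 1.780 3.882 219.721
final: 219.721 6.891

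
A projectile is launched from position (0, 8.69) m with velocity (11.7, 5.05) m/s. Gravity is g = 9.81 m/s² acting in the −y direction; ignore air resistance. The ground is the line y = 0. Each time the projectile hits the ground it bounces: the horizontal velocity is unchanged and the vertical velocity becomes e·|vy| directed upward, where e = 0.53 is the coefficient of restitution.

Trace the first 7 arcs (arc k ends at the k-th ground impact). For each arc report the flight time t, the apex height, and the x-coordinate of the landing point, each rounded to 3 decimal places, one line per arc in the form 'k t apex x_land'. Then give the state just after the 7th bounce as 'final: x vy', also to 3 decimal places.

Arc 1: start y=8.690, vy=5.050 → t=1.942, apex=9.990, x_land=22.720, impact vy=-14.000
  bounce: vy ← 0.53·14.000 = 7.420
Arc 2: start y=0.000, vy=7.420 → t=1.513, apex=2.806, x_land=40.419, impact vy=-7.420
  bounce: vy ← 0.53·7.420 = 3.933
Arc 3: start y=0.000, vy=3.933 → t=0.802, apex=0.788, x_land=49.800, impact vy=-3.933
  bounce: vy ← 0.53·3.933 = 2.084
Arc 4: start y=0.000, vy=2.084 → t=0.425, apex=0.221, x_land=54.771, impact vy=-2.084
  bounce: vy ← 0.53·2.084 = 1.105
Arc 5: start y=0.000, vy=1.105 → t=0.225, apex=0.062, x_land=57.406, impact vy=-1.105
  bounce: vy ← 0.53·1.105 = 0.585
Arc 6: start y=0.000, vy=0.585 → t=0.119, apex=0.017, x_land=58.803, impact vy=-0.585
  bounce: vy ← 0.53·0.585 = 0.310
Arc 7: start y=0.000, vy=0.310 → t=0.063, apex=0.005, x_land=59.543, impact vy=-0.310
  bounce: vy ← 0.53·0.310 = 0.164

1 1.942 9.990 22.720
2 1.513 2.806 40.419
3 0.802 0.788 49.800
4 0.425 0.221 54.771
5 0.225 0.062 57.406
6 0.119 0.017 58.803
7 0.063 0.005 59.543
final: 59.543 0.164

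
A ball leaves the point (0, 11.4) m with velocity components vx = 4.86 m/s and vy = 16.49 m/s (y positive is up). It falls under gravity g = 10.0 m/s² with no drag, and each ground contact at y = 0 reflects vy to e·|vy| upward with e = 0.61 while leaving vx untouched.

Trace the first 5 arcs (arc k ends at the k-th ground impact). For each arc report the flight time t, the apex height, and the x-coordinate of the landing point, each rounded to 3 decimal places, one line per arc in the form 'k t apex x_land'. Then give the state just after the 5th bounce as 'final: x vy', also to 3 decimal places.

Arc 1: start y=11.400, vy=16.490 → t=3.885, apex=24.996, x_land=18.881, impact vy=-22.359
  bounce: vy ← 0.61·22.359 = 13.639
Arc 2: start y=0.000, vy=13.639 → t=2.728, apex=9.301, x_land=32.138, impact vy=-13.639
  bounce: vy ← 0.61·13.639 = 8.320
Arc 3: start y=0.000, vy=8.320 → t=1.664, apex=3.461, x_land=40.224, impact vy=-8.320
  bounce: vy ← 0.61·8.320 = 5.075
Arc 4: start y=0.000, vy=5.075 → t=1.015, apex=1.288, x_land=45.157, impact vy=-5.075
  bounce: vy ← 0.61·5.075 = 3.096
Arc 5: start y=0.000, vy=3.096 → t=0.619, apex=0.479, x_land=48.166, impact vy=-3.096
  bounce: vy ← 0.61·3.096 = 1.888

1 3.885 24.996 18.881
2 2.728 9.301 32.138
3 1.664 3.461 40.224
4 1.015 1.288 45.157
5 0.619 0.479 48.166
final: 48.166 1.888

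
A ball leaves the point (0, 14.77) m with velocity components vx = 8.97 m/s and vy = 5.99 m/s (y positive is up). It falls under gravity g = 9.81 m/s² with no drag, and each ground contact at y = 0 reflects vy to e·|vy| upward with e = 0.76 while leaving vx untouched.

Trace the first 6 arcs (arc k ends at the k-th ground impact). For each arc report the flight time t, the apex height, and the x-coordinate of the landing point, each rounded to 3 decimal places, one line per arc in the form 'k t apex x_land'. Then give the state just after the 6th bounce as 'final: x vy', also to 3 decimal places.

1 2.450 16.599 21.978
2 2.796 9.587 47.060
3 2.125 5.538 66.122
4 1.615 3.199 80.609
5 1.227 1.847 91.619
6 0.933 1.067 99.987
final: 99.987 3.478

Arc 1: start y=14.770, vy=5.990 → t=2.450, apex=16.599, x_land=21.978, impact vy=-18.046
  bounce: vy ← 0.76·18.046 = 13.715
Arc 2: start y=0.000, vy=13.715 → t=2.796, apex=9.587, x_land=47.060, impact vy=-13.715
  bounce: vy ← 0.76·13.715 = 10.424
Arc 3: start y=0.000, vy=10.424 → t=2.125, apex=5.538, x_land=66.122, impact vy=-10.424
  bounce: vy ← 0.76·10.424 = 7.922
Arc 4: start y=0.000, vy=7.922 → t=1.615, apex=3.199, x_land=80.609, impact vy=-7.922
  bounce: vy ← 0.76·7.922 = 6.021
Arc 5: start y=0.000, vy=6.021 → t=1.227, apex=1.847, x_land=91.619, impact vy=-6.021
  bounce: vy ← 0.76·6.021 = 4.576
Arc 6: start y=0.000, vy=4.576 → t=0.933, apex=1.067, x_land=99.987, impact vy=-4.576
  bounce: vy ← 0.76·4.576 = 3.478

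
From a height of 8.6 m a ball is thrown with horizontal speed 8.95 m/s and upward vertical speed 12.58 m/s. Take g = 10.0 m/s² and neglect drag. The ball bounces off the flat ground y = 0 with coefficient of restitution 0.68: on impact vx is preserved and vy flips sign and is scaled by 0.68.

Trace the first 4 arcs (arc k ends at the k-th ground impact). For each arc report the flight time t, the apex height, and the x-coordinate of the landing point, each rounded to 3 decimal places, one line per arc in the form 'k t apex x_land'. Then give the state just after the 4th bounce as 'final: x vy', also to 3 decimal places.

Arc 1: start y=8.600, vy=12.580 → t=3.075, apex=16.513, x_land=27.524, impact vy=-18.173
  bounce: vy ← 0.68·18.173 = 12.358
Arc 2: start y=0.000, vy=12.358 → t=2.472, apex=7.636, x_land=49.644, impact vy=-12.358
  bounce: vy ← 0.68·12.358 = 8.403
Arc 3: start y=0.000, vy=8.403 → t=1.681, apex=3.531, x_land=64.686, impact vy=-8.403
  bounce: vy ← 0.68·8.403 = 5.714
Arc 4: start y=0.000, vy=5.714 → t=1.143, apex=1.633, x_land=74.914, impact vy=-5.714
  bounce: vy ← 0.68·5.714 = 3.886

1 3.075 16.513 27.524
2 2.472 7.636 49.644
3 1.681 3.531 64.686
4 1.143 1.633 74.914
final: 74.914 3.886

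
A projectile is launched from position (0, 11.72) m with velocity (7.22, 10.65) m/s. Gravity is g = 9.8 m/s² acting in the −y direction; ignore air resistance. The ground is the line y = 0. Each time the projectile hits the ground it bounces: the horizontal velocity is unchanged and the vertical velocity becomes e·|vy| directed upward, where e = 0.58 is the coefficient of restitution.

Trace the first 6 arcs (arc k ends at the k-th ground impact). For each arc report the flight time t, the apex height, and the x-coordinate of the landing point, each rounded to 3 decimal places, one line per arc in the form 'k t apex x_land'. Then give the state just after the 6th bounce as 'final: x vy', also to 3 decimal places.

Arc 1: start y=11.720, vy=10.650 → t=2.977, apex=17.507, x_land=21.493, impact vy=-18.524
  bounce: vy ← 0.58·18.524 = 10.744
Arc 2: start y=0.000, vy=10.744 → t=2.193, apex=5.889, x_land=37.324, impact vy=-10.744
  bounce: vy ← 0.58·10.744 = 6.231
Arc 3: start y=0.000, vy=6.231 → t=1.272, apex=1.981, x_land=46.506, impact vy=-6.231
  bounce: vy ← 0.58·6.231 = 3.614
Arc 4: start y=0.000, vy=3.614 → t=0.738, apex=0.666, x_land=51.831, impact vy=-3.614
  bounce: vy ← 0.58·3.614 = 2.096
Arc 5: start y=0.000, vy=2.096 → t=0.428, apex=0.224, x_land=54.920, impact vy=-2.096
  bounce: vy ← 0.58·2.096 = 1.216
Arc 6: start y=0.000, vy=1.216 → t=0.248, apex=0.075, x_land=56.712, impact vy=-1.216
  bounce: vy ← 0.58·1.216 = 0.705

1 2.977 17.507 21.493
2 2.193 5.889 37.324
3 1.272 1.981 46.506
4 0.738 0.666 51.831
5 0.428 0.224 54.920
6 0.248 0.075 56.712
final: 56.712 0.705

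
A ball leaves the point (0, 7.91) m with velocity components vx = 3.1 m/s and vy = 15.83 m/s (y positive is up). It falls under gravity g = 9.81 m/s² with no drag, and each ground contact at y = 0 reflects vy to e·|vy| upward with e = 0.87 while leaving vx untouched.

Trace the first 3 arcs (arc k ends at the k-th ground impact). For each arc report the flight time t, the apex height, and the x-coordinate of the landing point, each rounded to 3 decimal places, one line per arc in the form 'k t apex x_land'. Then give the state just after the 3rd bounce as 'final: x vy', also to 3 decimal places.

1 3.667 20.682 11.368
2 3.573 15.654 22.444
3 3.108 11.849 32.080
final: 32.080 13.265

Arc 1: start y=7.910, vy=15.830 → t=3.667, apex=20.682, x_land=11.368, impact vy=-20.144
  bounce: vy ← 0.87·20.144 = 17.525
Arc 2: start y=0.000, vy=17.525 → t=3.573, apex=15.654, x_land=22.444, impact vy=-17.525
  bounce: vy ← 0.87·17.525 = 15.247
Arc 3: start y=0.000, vy=15.247 → t=3.108, apex=11.849, x_land=32.080, impact vy=-15.247
  bounce: vy ← 0.87·15.247 = 13.265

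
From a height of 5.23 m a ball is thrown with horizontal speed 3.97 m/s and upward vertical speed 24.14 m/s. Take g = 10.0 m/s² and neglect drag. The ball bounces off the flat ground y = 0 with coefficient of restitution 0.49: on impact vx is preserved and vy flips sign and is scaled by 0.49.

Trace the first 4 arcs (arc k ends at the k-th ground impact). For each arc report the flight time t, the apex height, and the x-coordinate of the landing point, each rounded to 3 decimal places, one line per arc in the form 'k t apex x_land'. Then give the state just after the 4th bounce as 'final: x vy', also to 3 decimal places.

1 5.036 34.367 19.992
2 2.569 8.252 30.192
3 1.259 1.981 35.190
4 0.617 0.476 37.639
final: 37.639 1.511

Arc 1: start y=5.230, vy=24.140 → t=5.036, apex=34.367, x_land=19.992, impact vy=-26.217
  bounce: vy ← 0.49·26.217 = 12.846
Arc 2: start y=0.000, vy=12.846 → t=2.569, apex=8.252, x_land=30.192, impact vy=-12.846
  bounce: vy ← 0.49·12.846 = 6.295
Arc 3: start y=0.000, vy=6.295 → t=1.259, apex=1.981, x_land=35.190, impact vy=-6.295
  bounce: vy ← 0.49·6.295 = 3.084
Arc 4: start y=0.000, vy=3.084 → t=0.617, apex=0.476, x_land=37.639, impact vy=-3.084
  bounce: vy ← 0.49·3.084 = 1.511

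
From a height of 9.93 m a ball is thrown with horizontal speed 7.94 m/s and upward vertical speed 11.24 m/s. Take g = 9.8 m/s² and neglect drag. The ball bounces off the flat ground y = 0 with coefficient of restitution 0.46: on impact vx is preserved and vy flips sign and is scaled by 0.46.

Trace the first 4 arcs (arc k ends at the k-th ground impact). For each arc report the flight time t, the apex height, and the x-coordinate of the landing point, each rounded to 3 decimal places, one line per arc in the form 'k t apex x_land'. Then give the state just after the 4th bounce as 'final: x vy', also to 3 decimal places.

1 2.975 16.376 23.622
2 1.682 3.465 36.976
3 0.774 0.733 43.119
4 0.356 0.155 45.944
final: 45.944 0.802

Arc 1: start y=9.930, vy=11.240 → t=2.975, apex=16.376, x_land=23.622, impact vy=-17.916
  bounce: vy ← 0.46·17.916 = 8.241
Arc 2: start y=0.000, vy=8.241 → t=1.682, apex=3.465, x_land=36.976, impact vy=-8.241
  bounce: vy ← 0.46·8.241 = 3.791
Arc 3: start y=0.000, vy=3.791 → t=0.774, apex=0.733, x_land=43.119, impact vy=-3.791
  bounce: vy ← 0.46·3.791 = 1.744
Arc 4: start y=0.000, vy=1.744 → t=0.356, apex=0.155, x_land=45.944, impact vy=-1.744
  bounce: vy ← 0.46·1.744 = 0.802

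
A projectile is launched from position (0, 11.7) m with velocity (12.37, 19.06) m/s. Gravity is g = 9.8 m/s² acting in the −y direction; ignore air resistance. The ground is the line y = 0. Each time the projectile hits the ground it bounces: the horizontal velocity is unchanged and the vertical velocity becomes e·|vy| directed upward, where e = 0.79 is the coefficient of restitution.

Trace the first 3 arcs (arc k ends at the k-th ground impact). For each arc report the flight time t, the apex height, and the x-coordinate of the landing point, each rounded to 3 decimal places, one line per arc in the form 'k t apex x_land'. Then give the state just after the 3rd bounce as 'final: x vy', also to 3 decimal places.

Arc 1: start y=11.700, vy=19.060 → t=4.429, apex=30.235, x_land=54.786, impact vy=-24.343
  bounce: vy ← 0.79·24.343 = 19.231
Arc 2: start y=0.000, vy=19.231 → t=3.925, apex=18.870, x_land=103.335, impact vy=-19.231
  bounce: vy ← 0.79·19.231 = 15.193
Arc 3: start y=0.000, vy=15.193 → t=3.101, apex=11.777, x_land=141.689, impact vy=-15.193
  bounce: vy ← 0.79·15.193 = 12.002

1 4.429 30.235 54.786
2 3.925 18.870 103.335
3 3.101 11.777 141.689
final: 141.689 12.002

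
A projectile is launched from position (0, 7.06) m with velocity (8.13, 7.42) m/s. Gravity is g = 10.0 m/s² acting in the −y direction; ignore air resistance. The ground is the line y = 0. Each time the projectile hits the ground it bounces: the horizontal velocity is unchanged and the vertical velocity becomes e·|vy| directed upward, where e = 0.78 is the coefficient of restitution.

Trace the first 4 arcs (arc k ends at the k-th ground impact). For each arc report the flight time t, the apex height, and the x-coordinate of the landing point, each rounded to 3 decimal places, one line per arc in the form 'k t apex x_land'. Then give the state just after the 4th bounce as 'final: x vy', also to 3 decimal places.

Arc 1: start y=7.060, vy=7.420 → t=2.143, apex=9.813, x_land=17.422, impact vy=-14.009
  bounce: vy ← 0.78·14.009 = 10.927
Arc 2: start y=0.000, vy=10.927 → t=2.185, apex=5.970, x_land=35.189, impact vy=-10.927
  bounce: vy ← 0.78·10.927 = 8.523
Arc 3: start y=0.000, vy=8.523 → t=1.705, apex=3.632, x_land=49.048, impact vy=-8.523
  bounce: vy ← 0.78·8.523 = 6.648
Arc 4: start y=0.000, vy=6.648 → t=1.330, apex=2.210, x_land=59.858, impact vy=-6.648
  bounce: vy ← 0.78·6.648 = 5.185

1 2.143 9.813 17.422
2 2.185 5.970 35.189
3 1.705 3.632 49.048
4 1.330 2.210 59.858
final: 59.858 5.185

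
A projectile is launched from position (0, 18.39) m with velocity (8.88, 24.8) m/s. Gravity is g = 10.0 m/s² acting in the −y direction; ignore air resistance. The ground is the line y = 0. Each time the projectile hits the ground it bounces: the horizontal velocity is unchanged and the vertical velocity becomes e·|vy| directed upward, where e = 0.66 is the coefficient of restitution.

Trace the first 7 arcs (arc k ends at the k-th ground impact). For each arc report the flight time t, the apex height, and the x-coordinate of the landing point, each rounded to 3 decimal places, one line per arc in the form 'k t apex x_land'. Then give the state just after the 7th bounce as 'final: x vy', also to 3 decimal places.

Arc 1: start y=18.390, vy=24.800 → t=5.615, apex=49.142, x_land=49.861, impact vy=-31.350
  bounce: vy ← 0.66·31.350 = 20.691
Arc 2: start y=0.000, vy=20.691 → t=4.138, apex=21.406, x_land=86.609, impact vy=-20.691
  bounce: vy ← 0.66·20.691 = 13.656
Arc 3: start y=0.000, vy=13.656 → t=2.731, apex=9.325, x_land=110.862, impact vy=-13.656
  bounce: vy ← 0.66·13.656 = 9.013
Arc 4: start y=0.000, vy=9.013 → t=1.803, apex=4.062, x_land=126.870, impact vy=-9.013
  bounce: vy ← 0.66·9.013 = 5.949
Arc 5: start y=0.000, vy=5.949 → t=1.190, apex=1.769, x_land=137.434, impact vy=-5.949
  bounce: vy ← 0.66·5.949 = 3.926
Arc 6: start y=0.000, vy=3.926 → t=0.785, apex=0.771, x_land=144.407, impact vy=-3.926
  bounce: vy ← 0.66·3.926 = 2.591
Arc 7: start y=0.000, vy=2.591 → t=0.518, apex=0.336, x_land=149.009, impact vy=-2.591
  bounce: vy ← 0.66·2.591 = 1.710

1 5.615 49.142 49.861
2 4.138 21.406 86.609
3 2.731 9.325 110.862
4 1.803 4.062 126.870
5 1.190 1.769 137.434
6 0.785 0.771 144.407
7 0.518 0.336 149.009
final: 149.009 1.710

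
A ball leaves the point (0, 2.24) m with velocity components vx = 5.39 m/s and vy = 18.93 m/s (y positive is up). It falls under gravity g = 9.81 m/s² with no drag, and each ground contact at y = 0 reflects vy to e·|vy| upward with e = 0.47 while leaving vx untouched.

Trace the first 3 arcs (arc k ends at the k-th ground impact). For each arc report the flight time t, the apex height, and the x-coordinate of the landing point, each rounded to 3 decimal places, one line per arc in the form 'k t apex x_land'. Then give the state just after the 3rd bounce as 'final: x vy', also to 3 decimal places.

Arc 1: start y=2.240, vy=18.930 → t=3.974, apex=20.504, x_land=21.421, impact vy=-20.057
  bounce: vy ← 0.47·20.057 = 9.427
Arc 2: start y=0.000, vy=9.427 → t=1.922, apex=4.529, x_land=31.780, impact vy=-9.427
  bounce: vy ← 0.47·9.427 = 4.431
Arc 3: start y=0.000, vy=4.431 → t=0.903, apex=1.001, x_land=36.649, impact vy=-4.431
  bounce: vy ← 0.47·4.431 = 2.082

1 3.974 20.504 21.421
2 1.922 4.529 31.780
3 0.903 1.001 36.649
final: 36.649 2.082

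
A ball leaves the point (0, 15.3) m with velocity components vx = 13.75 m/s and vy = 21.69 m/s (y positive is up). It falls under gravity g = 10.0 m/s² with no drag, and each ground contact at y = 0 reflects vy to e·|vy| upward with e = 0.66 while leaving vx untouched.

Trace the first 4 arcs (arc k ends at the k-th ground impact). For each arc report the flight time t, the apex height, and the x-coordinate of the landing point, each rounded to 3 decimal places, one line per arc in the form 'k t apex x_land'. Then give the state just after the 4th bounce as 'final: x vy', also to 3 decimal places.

Arc 1: start y=15.300, vy=21.690 → t=4.955, apex=38.823, x_land=68.138, impact vy=-27.865
  bounce: vy ← 0.66·27.865 = 18.391
Arc 2: start y=0.000, vy=18.391 → t=3.678, apex=16.911, x_land=118.713, impact vy=-18.391
  bounce: vy ← 0.66·18.391 = 12.138
Arc 3: start y=0.000, vy=12.138 → t=2.428, apex=7.367, x_land=152.092, impact vy=-12.138
  bounce: vy ← 0.66·12.138 = 8.011
Arc 4: start y=0.000, vy=8.011 → t=1.602, apex=3.209, x_land=174.123, impact vy=-8.011
  bounce: vy ← 0.66·8.011 = 5.287

1 4.955 38.823 68.138
2 3.678 16.911 118.713
3 2.428 7.367 152.092
4 1.602 3.209 174.123
final: 174.123 5.287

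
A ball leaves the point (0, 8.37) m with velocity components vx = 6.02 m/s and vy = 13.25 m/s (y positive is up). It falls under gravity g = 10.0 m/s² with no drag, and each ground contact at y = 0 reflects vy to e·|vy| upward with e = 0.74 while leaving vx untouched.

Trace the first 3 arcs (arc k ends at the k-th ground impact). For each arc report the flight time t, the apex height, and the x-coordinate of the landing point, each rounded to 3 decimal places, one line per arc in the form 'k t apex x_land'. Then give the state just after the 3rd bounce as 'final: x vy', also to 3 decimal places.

Arc 1: start y=8.370, vy=13.250 → t=3.177, apex=17.148, x_land=19.125, impact vy=-18.519
  bounce: vy ← 0.74·18.519 = 13.704
Arc 2: start y=0.000, vy=13.704 → t=2.741, apex=9.390, x_land=35.625, impact vy=-13.704
  bounce: vy ← 0.74·13.704 = 10.141
Arc 3: start y=0.000, vy=10.141 → t=2.028, apex=5.142, x_land=47.835, impact vy=-10.141
  bounce: vy ← 0.74·10.141 = 7.504

1 3.177 17.148 19.125
2 2.741 9.390 35.625
3 2.028 5.142 47.835
final: 47.835 7.504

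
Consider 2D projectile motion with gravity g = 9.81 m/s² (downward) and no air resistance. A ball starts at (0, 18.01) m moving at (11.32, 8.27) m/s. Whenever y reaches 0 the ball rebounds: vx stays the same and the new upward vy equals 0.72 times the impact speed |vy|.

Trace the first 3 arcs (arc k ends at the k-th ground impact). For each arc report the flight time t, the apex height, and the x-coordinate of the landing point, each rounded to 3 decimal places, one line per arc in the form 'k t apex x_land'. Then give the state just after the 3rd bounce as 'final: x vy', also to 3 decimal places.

1 2.936 21.496 33.241
2 3.015 11.143 67.365
3 2.170 5.777 91.935
final: 91.935 7.665

Arc 1: start y=18.010, vy=8.270 → t=2.936, apex=21.496, x_land=33.241, impact vy=-20.537
  bounce: vy ← 0.72·20.537 = 14.786
Arc 2: start y=0.000, vy=14.786 → t=3.015, apex=11.143, x_land=67.365, impact vy=-14.786
  bounce: vy ← 0.72·14.786 = 10.646
Arc 3: start y=0.000, vy=10.646 → t=2.170, apex=5.777, x_land=91.935, impact vy=-10.646
  bounce: vy ← 0.72·10.646 = 7.665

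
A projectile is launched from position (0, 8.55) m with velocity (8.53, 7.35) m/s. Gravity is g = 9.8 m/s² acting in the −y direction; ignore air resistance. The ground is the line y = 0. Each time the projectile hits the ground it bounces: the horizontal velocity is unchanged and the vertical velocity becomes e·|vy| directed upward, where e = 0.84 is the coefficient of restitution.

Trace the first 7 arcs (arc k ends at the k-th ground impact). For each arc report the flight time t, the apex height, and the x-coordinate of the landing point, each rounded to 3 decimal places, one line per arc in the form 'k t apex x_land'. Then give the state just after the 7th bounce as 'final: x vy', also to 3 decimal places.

Arc 1: start y=8.550, vy=7.350 → t=2.269, apex=11.306, x_land=19.355, impact vy=-14.886
  bounce: vy ← 0.84·14.886 = 12.505
Arc 2: start y=0.000, vy=12.505 → t=2.552, apex=7.978, x_land=41.123, impact vy=-12.505
  bounce: vy ← 0.84·12.505 = 10.504
Arc 3: start y=0.000, vy=10.504 → t=2.144, apex=5.629, x_land=59.408, impact vy=-10.504
  bounce: vy ← 0.84·10.504 = 8.823
Arc 4: start y=0.000, vy=8.823 → t=1.801, apex=3.972, x_land=74.767, impact vy=-8.823
  bounce: vy ← 0.84·8.823 = 7.411
Arc 5: start y=0.000, vy=7.411 → t=1.513, apex=2.803, x_land=87.669, impact vy=-7.411
  bounce: vy ← 0.84·7.411 = 6.226
Arc 6: start y=0.000, vy=6.226 → t=1.271, apex=1.977, x_land=98.507, impact vy=-6.226
  bounce: vy ← 0.84·6.226 = 5.230
Arc 7: start y=0.000, vy=5.230 → t=1.067, apex=1.395, x_land=107.611, impact vy=-5.230
  bounce: vy ← 0.84·5.230 = 4.393

1 2.269 11.306 19.355
2 2.552 7.978 41.123
3 2.144 5.629 59.408
4 1.801 3.972 74.767
5 1.513 2.803 87.669
6 1.271 1.977 98.507
7 1.067 1.395 107.611
final: 107.611 4.393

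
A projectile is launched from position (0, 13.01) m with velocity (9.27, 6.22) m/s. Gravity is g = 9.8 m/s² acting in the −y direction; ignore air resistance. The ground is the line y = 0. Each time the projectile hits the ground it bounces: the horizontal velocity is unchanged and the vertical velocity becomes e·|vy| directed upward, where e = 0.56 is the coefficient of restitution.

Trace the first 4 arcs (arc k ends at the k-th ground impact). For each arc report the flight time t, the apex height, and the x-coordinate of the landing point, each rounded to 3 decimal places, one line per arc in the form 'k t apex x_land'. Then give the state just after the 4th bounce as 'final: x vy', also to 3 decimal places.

Arc 1: start y=13.010, vy=6.220 → t=2.383, apex=14.984, x_land=22.094, impact vy=-17.137
  bounce: vy ← 0.56·17.137 = 9.597
Arc 2: start y=0.000, vy=9.597 → t=1.959, apex=4.699, x_land=40.250, impact vy=-9.597
  bounce: vy ← 0.56·9.597 = 5.374
Arc 3: start y=0.000, vy=5.374 → t=1.097, apex=1.474, x_land=50.417, impact vy=-5.374
  bounce: vy ← 0.56·5.374 = 3.010
Arc 4: start y=0.000, vy=3.010 → t=0.614, apex=0.462, x_land=56.110, impact vy=-3.010
  bounce: vy ← 0.56·3.010 = 1.685

1 2.383 14.984 22.094
2 1.959 4.699 40.250
3 1.097 1.474 50.417
4 0.614 0.462 56.110
final: 56.110 1.685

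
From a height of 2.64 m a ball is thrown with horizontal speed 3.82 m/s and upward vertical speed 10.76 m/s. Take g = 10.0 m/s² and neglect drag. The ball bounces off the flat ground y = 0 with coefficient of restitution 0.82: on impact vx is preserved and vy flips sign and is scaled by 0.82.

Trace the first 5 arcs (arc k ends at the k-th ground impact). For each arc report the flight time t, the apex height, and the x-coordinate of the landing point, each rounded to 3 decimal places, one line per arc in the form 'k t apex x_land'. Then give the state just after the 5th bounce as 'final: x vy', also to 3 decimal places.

Arc 1: start y=2.640, vy=10.760 → t=2.374, apex=8.429, x_land=9.070, impact vy=-12.984
  bounce: vy ← 0.82·12.984 = 10.647
Arc 2: start y=0.000, vy=10.647 → t=2.129, apex=5.668, x_land=17.204, impact vy=-10.647
  bounce: vy ← 0.82·10.647 = 8.730
Arc 3: start y=0.000, vy=8.730 → t=1.746, apex=3.811, x_land=23.874, impact vy=-8.730
  bounce: vy ← 0.82·8.730 = 7.159
Arc 4: start y=0.000, vy=7.159 → t=1.432, apex=2.562, x_land=29.343, impact vy=-7.159
  bounce: vy ← 0.82·7.159 = 5.870
Arc 5: start y=0.000, vy=5.870 → t=1.174, apex=1.723, x_land=33.828, impact vy=-5.870
  bounce: vy ← 0.82·5.870 = 4.814

1 2.374 8.429 9.070
2 2.129 5.668 17.204
3 1.746 3.811 23.874
4 1.432 2.562 29.343
5 1.174 1.723 33.828
final: 33.828 4.814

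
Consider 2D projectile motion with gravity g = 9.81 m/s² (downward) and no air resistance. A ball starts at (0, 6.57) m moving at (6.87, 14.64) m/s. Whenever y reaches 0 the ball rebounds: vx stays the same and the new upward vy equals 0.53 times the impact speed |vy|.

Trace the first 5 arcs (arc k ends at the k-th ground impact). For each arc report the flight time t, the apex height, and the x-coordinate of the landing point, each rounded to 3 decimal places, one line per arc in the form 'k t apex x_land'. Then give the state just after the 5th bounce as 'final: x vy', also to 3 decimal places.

Arc 1: start y=6.570, vy=14.640 → t=3.381, apex=17.494, x_land=23.227, impact vy=-18.527
  bounce: vy ← 0.53·18.527 = 9.819
Arc 2: start y=0.000, vy=9.819 → t=2.002, apex=4.914, x_land=36.979, impact vy=-9.819
  bounce: vy ← 0.53·9.819 = 5.204
Arc 3: start y=0.000, vy=5.204 → t=1.061, apex=1.380, x_land=44.268, impact vy=-5.204
  bounce: vy ← 0.53·5.204 = 2.758
Arc 4: start y=0.000, vy=2.758 → t=0.562, apex=0.388, x_land=48.131, impact vy=-2.758
  bounce: vy ← 0.53·2.758 = 1.462
Arc 5: start y=0.000, vy=1.462 → t=0.298, apex=0.109, x_land=50.179, impact vy=-1.462
  bounce: vy ← 0.53·1.462 = 0.775

1 3.381 17.494 23.227
2 2.002 4.914 36.979
3 1.061 1.380 44.268
4 0.562 0.388 48.131
5 0.298 0.109 50.179
final: 50.179 0.775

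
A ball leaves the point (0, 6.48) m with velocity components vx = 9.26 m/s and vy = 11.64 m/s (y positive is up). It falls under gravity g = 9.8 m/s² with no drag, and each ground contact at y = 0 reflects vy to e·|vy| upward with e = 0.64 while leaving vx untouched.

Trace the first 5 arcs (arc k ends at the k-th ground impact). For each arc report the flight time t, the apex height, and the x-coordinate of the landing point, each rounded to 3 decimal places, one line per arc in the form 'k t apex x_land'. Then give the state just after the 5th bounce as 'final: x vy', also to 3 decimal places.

Arc 1: start y=6.480, vy=11.640 → t=2.841, apex=13.393, x_land=26.308, impact vy=-16.202
  bounce: vy ← 0.64·16.202 = 10.369
Arc 2: start y=0.000, vy=10.369 → t=2.116, apex=5.486, x_land=45.903, impact vy=-10.369
  bounce: vy ← 0.64·10.369 = 6.636
Arc 3: start y=0.000, vy=6.636 → t=1.354, apex=2.247, x_land=58.444, impact vy=-6.636
  bounce: vy ← 0.64·6.636 = 4.247
Arc 4: start y=0.000, vy=4.247 → t=0.867, apex=0.920, x_land=66.471, impact vy=-4.247
  bounce: vy ← 0.64·4.247 = 2.718
Arc 5: start y=0.000, vy=2.718 → t=0.555, apex=0.377, x_land=71.608, impact vy=-2.718
  bounce: vy ← 0.64·2.718 = 1.740

1 2.841 13.393 26.308
2 2.116 5.486 45.903
3 1.354 2.247 58.444
4 0.867 0.920 66.471
5 0.555 0.377 71.608
final: 71.608 1.740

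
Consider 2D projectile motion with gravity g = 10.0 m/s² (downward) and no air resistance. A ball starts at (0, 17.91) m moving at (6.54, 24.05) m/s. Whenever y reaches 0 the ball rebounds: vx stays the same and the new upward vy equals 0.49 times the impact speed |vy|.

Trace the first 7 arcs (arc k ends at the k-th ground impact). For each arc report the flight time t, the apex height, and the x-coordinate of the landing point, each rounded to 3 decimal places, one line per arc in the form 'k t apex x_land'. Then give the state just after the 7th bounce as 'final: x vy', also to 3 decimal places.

Arc 1: start y=17.910, vy=24.050 → t=5.465, apex=46.830, x_land=35.744, impact vy=-30.604
  bounce: vy ← 0.49·30.604 = 14.996
Arc 2: start y=0.000, vy=14.996 → t=2.999, apex=11.244, x_land=55.358, impact vy=-14.996
  bounce: vy ← 0.49·14.996 = 7.348
Arc 3: start y=0.000, vy=7.348 → t=1.470, apex=2.700, x_land=64.970, impact vy=-7.348
  bounce: vy ← 0.49·7.348 = 3.601
Arc 4: start y=0.000, vy=3.601 → t=0.720, apex=0.648, x_land=69.679, impact vy=-3.601
  bounce: vy ← 0.49·3.601 = 1.764
Arc 5: start y=0.000, vy=1.764 → t=0.353, apex=0.156, x_land=71.987, impact vy=-1.764
  bounce: vy ← 0.49·1.764 = 0.864
Arc 6: start y=0.000, vy=0.864 → t=0.173, apex=0.037, x_land=73.117, impact vy=-0.864
  bounce: vy ← 0.49·0.864 = 0.424
Arc 7: start y=0.000, vy=0.424 → t=0.085, apex=0.009, x_land=73.672, impact vy=-0.424
  bounce: vy ← 0.49·0.424 = 0.208

1 5.465 46.830 35.744
2 2.999 11.244 55.358
3 1.470 2.700 64.970
4 0.720 0.648 69.679
5 0.353 0.156 71.987
6 0.173 0.037 73.117
7 0.085 0.009 73.672
final: 73.672 0.208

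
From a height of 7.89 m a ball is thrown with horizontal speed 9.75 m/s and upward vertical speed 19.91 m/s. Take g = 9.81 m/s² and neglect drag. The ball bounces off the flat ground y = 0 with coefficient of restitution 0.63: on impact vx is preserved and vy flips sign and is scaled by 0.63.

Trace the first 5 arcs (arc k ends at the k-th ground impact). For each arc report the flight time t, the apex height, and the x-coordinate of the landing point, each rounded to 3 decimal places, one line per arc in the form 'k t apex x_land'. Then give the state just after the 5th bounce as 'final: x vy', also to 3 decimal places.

Arc 1: start y=7.890, vy=19.910 → t=4.423, apex=28.094, x_land=43.122, impact vy=-23.478
  bounce: vy ← 0.63·23.478 = 14.791
Arc 2: start y=0.000, vy=14.791 → t=3.016, apex=11.151, x_land=72.524, impact vy=-14.791
  bounce: vy ← 0.63·14.791 = 9.318
Arc 3: start y=0.000, vy=9.318 → t=1.900, apex=4.426, x_land=91.046, impact vy=-9.318
  bounce: vy ← 0.63·9.318 = 5.871
Arc 4: start y=0.000, vy=5.871 → t=1.197, apex=1.757, x_land=102.716, impact vy=-5.871
  bounce: vy ← 0.63·5.871 = 3.698
Arc 5: start y=0.000, vy=3.698 → t=0.754, apex=0.697, x_land=110.067, impact vy=-3.698
  bounce: vy ← 0.63·3.698 = 2.330

1 4.423 28.094 43.122
2 3.016 11.151 72.524
3 1.900 4.426 91.046
4 1.197 1.757 102.716
5 0.754 0.697 110.067
final: 110.067 2.330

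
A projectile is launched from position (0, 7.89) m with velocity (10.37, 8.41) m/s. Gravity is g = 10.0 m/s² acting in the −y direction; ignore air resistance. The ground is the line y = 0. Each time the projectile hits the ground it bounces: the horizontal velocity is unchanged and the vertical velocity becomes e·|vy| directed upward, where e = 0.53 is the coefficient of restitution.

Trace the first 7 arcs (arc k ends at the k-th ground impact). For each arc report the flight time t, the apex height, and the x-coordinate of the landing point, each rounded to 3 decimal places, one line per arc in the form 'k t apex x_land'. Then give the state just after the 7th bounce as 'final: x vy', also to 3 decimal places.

Arc 1: start y=7.890, vy=8.410 → t=2.353, apex=11.426, x_land=24.398, impact vy=-15.117
  bounce: vy ← 0.53·15.117 = 8.012
Arc 2: start y=0.000, vy=8.012 → t=1.602, apex=3.210, x_land=41.015, impact vy=-8.012
  bounce: vy ← 0.53·8.012 = 4.246
Arc 3: start y=0.000, vy=4.246 → t=0.849, apex=0.902, x_land=49.822, impact vy=-4.246
  bounce: vy ← 0.53·4.246 = 2.251
Arc 4: start y=0.000, vy=2.251 → t=0.450, apex=0.253, x_land=54.490, impact vy=-2.251
  bounce: vy ← 0.53·2.251 = 1.193
Arc 5: start y=0.000, vy=1.193 → t=0.239, apex=0.071, x_land=56.963, impact vy=-1.193
  bounce: vy ← 0.53·1.193 = 0.632
Arc 6: start y=0.000, vy=0.632 → t=0.126, apex=0.020, x_land=58.275, impact vy=-0.632
  bounce: vy ← 0.53·0.632 = 0.335
Arc 7: start y=0.000, vy=0.335 → t=0.067, apex=0.006, x_land=58.969, impact vy=-0.335
  bounce: vy ← 0.53·0.335 = 0.178

1 2.353 11.426 24.398
2 1.602 3.210 41.015
3 0.849 0.902 49.822
4 0.450 0.253 54.490
5 0.239 0.071 56.963
6 0.126 0.020 58.275
7 0.067 0.006 58.969
final: 58.969 0.178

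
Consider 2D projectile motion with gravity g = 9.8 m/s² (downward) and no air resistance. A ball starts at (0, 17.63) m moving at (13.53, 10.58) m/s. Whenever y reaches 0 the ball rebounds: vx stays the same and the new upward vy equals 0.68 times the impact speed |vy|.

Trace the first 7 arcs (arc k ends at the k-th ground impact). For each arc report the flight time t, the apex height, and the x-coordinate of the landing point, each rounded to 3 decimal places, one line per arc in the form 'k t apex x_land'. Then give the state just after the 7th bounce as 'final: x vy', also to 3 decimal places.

1 3.262 23.341 44.137
2 2.968 10.793 84.297
3 2.018 4.991 111.606
4 1.373 2.308 130.176
5 0.933 1.067 142.804
6 0.635 0.493 151.391
7 0.432 0.228 157.230
final: 157.230 1.438

Arc 1: start y=17.630, vy=10.580 → t=3.262, apex=23.341, x_land=44.137, impact vy=-21.389
  bounce: vy ← 0.68·21.389 = 14.544
Arc 2: start y=0.000, vy=14.544 → t=2.968, apex=10.793, x_land=84.297, impact vy=-14.544
  bounce: vy ← 0.68·14.544 = 9.890
Arc 3: start y=0.000, vy=9.890 → t=2.018, apex=4.991, x_land=111.606, impact vy=-9.890
  bounce: vy ← 0.68·9.890 = 6.725
Arc 4: start y=0.000, vy=6.725 → t=1.373, apex=2.308, x_land=130.176, impact vy=-6.725
  bounce: vy ← 0.68·6.725 = 4.573
Arc 5: start y=0.000, vy=4.573 → t=0.933, apex=1.067, x_land=142.804, impact vy=-4.573
  bounce: vy ← 0.68·4.573 = 3.110
Arc 6: start y=0.000, vy=3.110 → t=0.635, apex=0.493, x_land=151.391, impact vy=-3.110
  bounce: vy ← 0.68·3.110 = 2.115
Arc 7: start y=0.000, vy=2.115 → t=0.432, apex=0.228, x_land=157.230, impact vy=-2.115
  bounce: vy ← 0.68·2.115 = 1.438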